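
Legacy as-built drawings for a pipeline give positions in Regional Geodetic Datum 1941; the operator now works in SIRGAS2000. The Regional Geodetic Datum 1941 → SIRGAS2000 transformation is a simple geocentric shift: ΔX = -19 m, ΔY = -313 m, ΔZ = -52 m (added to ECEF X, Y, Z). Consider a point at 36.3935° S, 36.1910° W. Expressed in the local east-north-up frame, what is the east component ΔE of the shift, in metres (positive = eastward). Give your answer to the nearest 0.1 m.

ΔE = -263.8 m

At φ = -36.3935°, λ = -36.1910°: sin φ = -0.593328, cos φ = 0.804961, sin λ = -0.590479, cos λ = 0.807053.
ΔE = −sin λ·ΔX + cos λ·ΔY = −(-0.590479)·(-19) + (0.807053)·(-313) = -263.83 m.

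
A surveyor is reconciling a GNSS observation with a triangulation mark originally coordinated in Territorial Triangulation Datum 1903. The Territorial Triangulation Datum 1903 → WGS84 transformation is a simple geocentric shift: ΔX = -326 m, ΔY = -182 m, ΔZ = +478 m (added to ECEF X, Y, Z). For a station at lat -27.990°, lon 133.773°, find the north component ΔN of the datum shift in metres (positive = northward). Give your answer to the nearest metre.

ΔN = 466 m

At φ = -27.990°, λ = 133.773°: sin φ = -0.469317, cos φ = 0.883030, sin λ = 0.722086, cos λ = -0.691803.
ΔN = −sin φ cos λ·ΔX − sin φ sin λ·ΔY + cos φ·ΔZ = −(-0.469317)(-0.691803)(-326) − (-0.469317)(0.722086)(-182) + (0.883030)(478) = 466.25 m.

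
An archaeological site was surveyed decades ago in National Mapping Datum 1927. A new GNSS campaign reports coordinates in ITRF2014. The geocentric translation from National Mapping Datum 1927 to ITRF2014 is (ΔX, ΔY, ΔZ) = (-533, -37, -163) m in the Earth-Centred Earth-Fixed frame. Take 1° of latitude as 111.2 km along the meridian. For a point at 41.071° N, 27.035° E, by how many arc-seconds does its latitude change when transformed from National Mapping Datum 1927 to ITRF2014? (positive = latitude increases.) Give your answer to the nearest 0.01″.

sin φ = 0.656994, cos φ = 0.753896, sin λ = 0.454535, cos λ = 0.890729.
North component: ΔN = −sin φ cos λ·ΔX − sin φ sin λ·ΔY + cos φ·ΔZ = −(0.656994)(0.890729)(-533) − (0.656994)(0.454535)(-37) + (0.753896)(-163) = 200.08 m.
1° of latitude spans 111200 m, so Δφ = 200.08 / 111200 × 3600 = 6.477″.

Δφ = 6.48″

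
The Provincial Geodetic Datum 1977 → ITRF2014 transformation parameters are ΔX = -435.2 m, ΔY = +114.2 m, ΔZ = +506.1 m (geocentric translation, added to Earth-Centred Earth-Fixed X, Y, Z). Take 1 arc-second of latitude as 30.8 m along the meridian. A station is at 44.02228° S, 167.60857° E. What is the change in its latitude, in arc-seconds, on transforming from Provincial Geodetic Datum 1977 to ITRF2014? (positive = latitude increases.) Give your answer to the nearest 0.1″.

sin φ = -0.694938, cos φ = 0.719070, sin λ = 0.214589, cos λ = -0.976704.
North component: ΔN = −sin φ cos λ·ΔX − sin φ sin λ·ΔY + cos φ·ΔZ = −(-0.694938)(-0.976704)(-435.2) − (-0.694938)(0.214589)(114.2) + (0.719070)(506.1) = 676.34 m.
1° of latitude spans 3600 × 30.80 = 110880 m, so Δφ = 676.34 / 110880 × 3600 = 21.959″.

Δφ = 22.0″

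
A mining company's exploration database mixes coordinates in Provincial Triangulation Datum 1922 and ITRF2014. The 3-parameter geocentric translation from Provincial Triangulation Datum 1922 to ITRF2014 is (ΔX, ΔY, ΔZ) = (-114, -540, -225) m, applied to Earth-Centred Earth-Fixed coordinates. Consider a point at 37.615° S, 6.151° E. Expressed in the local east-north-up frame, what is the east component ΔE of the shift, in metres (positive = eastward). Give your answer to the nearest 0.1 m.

ΔE = -524.7 m

The local east axis at (φ, λ) is (−sin λ, cos λ, 0), so ΔE = −sin(6.151°)·(-114) + cos(6.151°)·(-540) = -524.68 m.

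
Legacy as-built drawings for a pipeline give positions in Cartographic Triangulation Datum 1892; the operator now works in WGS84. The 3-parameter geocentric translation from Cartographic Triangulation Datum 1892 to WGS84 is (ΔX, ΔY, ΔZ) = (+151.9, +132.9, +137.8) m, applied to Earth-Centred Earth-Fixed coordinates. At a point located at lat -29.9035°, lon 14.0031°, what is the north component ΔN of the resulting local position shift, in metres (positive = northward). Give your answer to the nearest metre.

The local north axis is (−sin φ cos λ, −sin φ sin λ, cos φ), giving ΔN = 73.478 + 16.032 + 119.454 = 208.96 m.

ΔN = 209 m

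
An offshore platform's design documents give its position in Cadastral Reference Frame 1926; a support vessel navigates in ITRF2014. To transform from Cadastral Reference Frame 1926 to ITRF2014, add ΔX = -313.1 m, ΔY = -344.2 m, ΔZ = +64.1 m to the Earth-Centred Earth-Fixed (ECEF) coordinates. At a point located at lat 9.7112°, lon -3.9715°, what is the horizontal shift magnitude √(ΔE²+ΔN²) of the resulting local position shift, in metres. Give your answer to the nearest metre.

The local east axis at (φ, λ) is (−sin λ, cos λ, 0), so ΔE = −sin(-3.9715°)·(-313.1) + cos(-3.9715°)·(-344.2) = -365.06 m.
The local north axis is (−sin φ cos λ, −sin φ sin λ, cos φ), giving ΔN = 52.688 − 4.021 + 63.181 = 111.85 m.
Horizontal magnitude = √(ΔE² + ΔN²) = √((-365.06)² + 111.85²) = 381.81 m.

382 m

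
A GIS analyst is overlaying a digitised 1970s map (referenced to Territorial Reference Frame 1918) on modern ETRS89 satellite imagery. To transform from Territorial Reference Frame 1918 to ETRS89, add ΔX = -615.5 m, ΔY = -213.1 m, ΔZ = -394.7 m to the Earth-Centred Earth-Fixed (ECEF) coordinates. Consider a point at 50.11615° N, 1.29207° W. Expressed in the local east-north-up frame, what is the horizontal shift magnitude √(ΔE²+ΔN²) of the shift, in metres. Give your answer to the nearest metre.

313 m

At φ = 50.11615°, λ = -1.29207°: sin φ = 0.767346, cos φ = 0.641233, sin λ = -0.022549, cos λ = 0.999746.
ΔE = −sin λ·ΔX + cos λ·ΔY = −(-0.022549)·(-615.5) + (0.999746)·(-213.1) = -226.92 m.
ΔN = −sin φ cos λ·ΔX − sin φ sin λ·ΔY + cos φ·ΔZ = −(0.767346)(0.999746)(-615.5) − (0.767346)(-0.022549)(-213.1) + (0.641233)(-394.7) = 215.40 m.
Horizontal magnitude = √(ΔE² + ΔN²) = √((-226.92)² + 215.40²) = 312.88 m.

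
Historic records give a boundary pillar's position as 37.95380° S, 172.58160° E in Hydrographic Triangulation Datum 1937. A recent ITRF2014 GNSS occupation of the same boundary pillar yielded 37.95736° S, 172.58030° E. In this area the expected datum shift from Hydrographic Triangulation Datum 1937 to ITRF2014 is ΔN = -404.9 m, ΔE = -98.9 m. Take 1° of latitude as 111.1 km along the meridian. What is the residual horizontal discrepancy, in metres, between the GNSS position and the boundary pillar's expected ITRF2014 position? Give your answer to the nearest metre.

18 m

Observed coordinate differences: Δφ = -0.00356°, Δλ = -0.00130°.
Converting to metres (1° lat = 111100 m, cos φ = 0.788507): observed ΔN = -395.5 m, observed ΔE = -113.9 m.
Subtracting the expected shift leaves a residual of -395.5 − (-404.9) = 9.4 m north and -113.9 − (-98.9) = -15.0 m east.
Residual distance = √(9.4² + (-15.0)²) = 17.7 m.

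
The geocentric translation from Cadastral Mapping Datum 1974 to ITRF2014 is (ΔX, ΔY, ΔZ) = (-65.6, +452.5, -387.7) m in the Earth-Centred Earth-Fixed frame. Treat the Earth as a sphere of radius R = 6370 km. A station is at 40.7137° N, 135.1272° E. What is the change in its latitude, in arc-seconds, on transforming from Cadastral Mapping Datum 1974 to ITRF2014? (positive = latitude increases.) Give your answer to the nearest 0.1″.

Δφ = -17.2″

sin φ = 0.652280, cos φ = 0.757978, sin λ = 0.705535, cos λ = -0.708675.
North component: ΔN = −sin φ cos λ·ΔX − sin φ sin λ·ΔY + cos φ·ΔZ = −(0.652280)(-0.708675)(-65.6) − (0.652280)(0.705535)(452.5) + (0.757978)(-387.7) = -532.44 m.
1° of latitude spans πR/180 = 111177 m, so Δφ = -532.44 / 111177 × 3600 = -17.241″.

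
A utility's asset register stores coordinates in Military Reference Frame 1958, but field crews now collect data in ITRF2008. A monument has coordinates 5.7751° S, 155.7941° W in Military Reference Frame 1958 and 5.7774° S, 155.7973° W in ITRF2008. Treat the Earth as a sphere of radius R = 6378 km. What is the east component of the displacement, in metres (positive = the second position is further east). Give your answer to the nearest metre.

Δφ = -5.7774° − -5.7751° = -0.0023°; Δλ = -155.7973° − -155.7941° = -0.0032°.
1° along a meridian = πR/180 = 111317 m.
ΔN = Δφ × 111317 = -256.0 m; ΔE = Δλ × 111317 × cos(-5.7751°) = -0.0032 × 111317 × 0.994925 = -354.4 m.

ΔE = -354 m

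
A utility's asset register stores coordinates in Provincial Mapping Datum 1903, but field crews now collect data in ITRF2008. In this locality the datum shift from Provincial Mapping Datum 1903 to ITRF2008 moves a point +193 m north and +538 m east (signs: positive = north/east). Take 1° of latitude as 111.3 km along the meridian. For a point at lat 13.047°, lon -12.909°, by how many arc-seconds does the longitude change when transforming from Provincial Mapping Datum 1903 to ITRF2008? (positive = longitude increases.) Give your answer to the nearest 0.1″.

At latitude 13.047°, cos φ = 0.974185.
1° of longitude at this latitude = 111.3 × cos φ = 108.43 km, so Δλ = 538.0 / 108426.8 = 0.0049619° = 17.863″.

Δλ = 17.9″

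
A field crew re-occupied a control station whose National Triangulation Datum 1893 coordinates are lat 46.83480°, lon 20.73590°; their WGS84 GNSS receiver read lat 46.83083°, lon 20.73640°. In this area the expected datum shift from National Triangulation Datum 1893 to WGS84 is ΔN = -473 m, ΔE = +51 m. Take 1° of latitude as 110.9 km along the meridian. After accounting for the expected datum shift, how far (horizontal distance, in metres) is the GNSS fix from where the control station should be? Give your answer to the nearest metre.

35 m

Observed coordinate differences: Δφ = -0.00397°, Δλ = +0.00050°.
Converting to metres (1° lat = 110900 m, cos φ = 0.684104): observed ΔN = -440.3 m, observed ΔE = 37.9 m.
Subtracting the expected shift leaves a residual of -440.3 − (-473) = 32.7 m north and 37.9 − (51) = -13.1 m east.
Residual distance = √(32.7² + (-13.1)²) = 35.2 m.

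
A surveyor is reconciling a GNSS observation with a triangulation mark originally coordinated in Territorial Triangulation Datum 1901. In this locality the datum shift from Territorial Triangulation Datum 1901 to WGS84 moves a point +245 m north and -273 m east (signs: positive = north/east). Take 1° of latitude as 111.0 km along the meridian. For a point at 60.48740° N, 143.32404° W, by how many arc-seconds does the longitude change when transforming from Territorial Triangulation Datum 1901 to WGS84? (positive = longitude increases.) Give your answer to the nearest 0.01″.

At latitude 60.48740°, cos φ = 0.492615.
1° of longitude at this latitude = 111.0 × cos φ = 54.68 km, so Δλ = -273.0 / 54680.3 = -0.0049927° = -17.974″.

Δλ = -17.97″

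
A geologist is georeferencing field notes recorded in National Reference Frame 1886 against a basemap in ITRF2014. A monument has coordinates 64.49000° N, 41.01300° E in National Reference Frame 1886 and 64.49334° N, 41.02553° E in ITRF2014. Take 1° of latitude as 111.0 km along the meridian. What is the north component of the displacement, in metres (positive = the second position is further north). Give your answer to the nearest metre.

Δφ = 64.49334° − 64.49000° = +0.00334°; Δλ = 41.02553° − 41.01300° = +0.01253°.
ΔN = Δφ × 111000 = 370.7 m; ΔE = Δλ × 111000 × cos(64.49000°) = +0.01253 × 111000 × 0.430669 = 599.0 m.

ΔN = 371 m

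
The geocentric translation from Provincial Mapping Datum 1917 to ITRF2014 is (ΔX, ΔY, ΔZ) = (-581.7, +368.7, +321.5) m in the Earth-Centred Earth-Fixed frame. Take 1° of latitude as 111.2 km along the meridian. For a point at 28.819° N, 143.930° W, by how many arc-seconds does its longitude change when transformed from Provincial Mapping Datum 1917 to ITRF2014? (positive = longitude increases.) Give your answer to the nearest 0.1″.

sin φ = 0.482044, cos φ = 0.876147, sin λ = -0.588773, cos λ = -0.808298.
East component: ΔE = −sin λ·ΔX + cos λ·ΔY = −(-0.588773)(-581.7) + (-0.808298)(368.7) = -640.51 m.
1° of latitude spans 111200 m; at latitude φ, 1° of longitude spans that × cos φ = 97427.5 m, so Δλ = -640.51 / 97427.5 × 3600 = -23.667″.

Δλ = -23.7″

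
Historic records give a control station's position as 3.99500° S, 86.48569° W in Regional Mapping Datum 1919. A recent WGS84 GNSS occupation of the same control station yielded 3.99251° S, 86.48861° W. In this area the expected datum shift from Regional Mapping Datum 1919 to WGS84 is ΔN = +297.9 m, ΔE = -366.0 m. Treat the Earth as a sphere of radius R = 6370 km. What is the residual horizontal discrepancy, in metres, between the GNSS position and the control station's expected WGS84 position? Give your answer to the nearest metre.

Observed coordinate differences: Δφ = +0.00249°, Δλ = -0.00292°.
Converting to metres (1° lat = 111177 m, cos φ = 0.997570): observed ΔN = 276.8 m, observed ΔE = -323.8 m.
Subtracting the expected shift leaves a residual of 276.8 − (297.9) = -21.1 m north and -323.8 − (-366.0) = 42.2 m east.
Residual distance = √((-21.1)² + 42.2²) = 47.1 m.

47 m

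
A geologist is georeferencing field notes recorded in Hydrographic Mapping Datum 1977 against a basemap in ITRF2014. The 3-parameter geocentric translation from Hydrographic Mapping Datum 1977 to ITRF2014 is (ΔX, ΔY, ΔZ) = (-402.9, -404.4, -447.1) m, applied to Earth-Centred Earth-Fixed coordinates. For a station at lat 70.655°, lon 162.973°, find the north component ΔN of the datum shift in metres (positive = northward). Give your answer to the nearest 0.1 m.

ΔN = -399.9 m

The local north axis is (−sin φ cos λ, −sin φ sin λ, cos φ), giving ΔN = -363.489 + 111.732 − 148.104 = -399.86 m.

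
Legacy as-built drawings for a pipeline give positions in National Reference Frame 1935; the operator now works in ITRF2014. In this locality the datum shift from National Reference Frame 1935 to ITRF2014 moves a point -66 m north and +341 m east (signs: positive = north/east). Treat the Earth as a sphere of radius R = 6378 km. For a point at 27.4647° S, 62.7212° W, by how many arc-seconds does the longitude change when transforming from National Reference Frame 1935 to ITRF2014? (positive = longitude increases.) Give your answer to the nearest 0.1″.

At latitude -27.4647°, cos φ = 0.887295.
One radian of longitude at latitude φ spans R cos φ, so Δλ = ΔE / (R cos φ) = 341.0 / (6378000 × 0.887295) = 6.0256e-05 rad = 12.429″.

Δλ = 12.4″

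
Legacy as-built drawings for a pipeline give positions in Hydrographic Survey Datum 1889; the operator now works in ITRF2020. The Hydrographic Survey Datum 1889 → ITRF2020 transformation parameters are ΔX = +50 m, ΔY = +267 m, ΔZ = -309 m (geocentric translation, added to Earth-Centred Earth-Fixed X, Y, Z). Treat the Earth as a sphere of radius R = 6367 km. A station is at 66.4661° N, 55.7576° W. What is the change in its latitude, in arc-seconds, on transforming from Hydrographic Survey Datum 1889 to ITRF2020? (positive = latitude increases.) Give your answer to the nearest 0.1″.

Δφ = 1.7″

sin φ = 0.916824, cos φ = 0.399292, sin λ = -0.826664, cos λ = 0.562695.
North component: ΔN = −sin φ cos λ·ΔX − sin φ sin λ·ΔY + cos φ·ΔZ = −(0.916824)(0.562695)(50) − (0.916824)(-0.826664)(267) + (0.399292)(-309) = 53.19 m.
1° of latitude spans πR/180 = 111125 m, so Δφ = 53.19 / 111125 × 3600 = 1.723″.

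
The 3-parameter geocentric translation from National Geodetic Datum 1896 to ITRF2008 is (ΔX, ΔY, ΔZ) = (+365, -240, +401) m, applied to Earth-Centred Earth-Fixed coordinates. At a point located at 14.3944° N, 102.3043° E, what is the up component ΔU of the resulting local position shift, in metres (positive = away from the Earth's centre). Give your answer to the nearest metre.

ΔU = -203 m

At φ = 14.3944°, λ = 102.3043°: sin φ = 0.248595, cos φ = 0.968607, sin λ = 0.977030, cos λ = -0.213104.
ΔU = cos φ cos λ·ΔX + cos φ sin λ·ΔY + sin φ·ΔZ = (0.968607)(-0.213104)(365) + (0.968607)(0.977030)(-240) + (0.248595)(401) = -202.78 m.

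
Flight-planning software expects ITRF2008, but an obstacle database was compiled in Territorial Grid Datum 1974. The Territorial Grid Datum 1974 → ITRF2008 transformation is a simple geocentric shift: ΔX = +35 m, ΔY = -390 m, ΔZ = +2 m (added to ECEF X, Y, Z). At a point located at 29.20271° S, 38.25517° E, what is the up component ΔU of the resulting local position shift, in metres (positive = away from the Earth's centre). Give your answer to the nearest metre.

At φ = -29.20271°, λ = 38.25517°: sin φ = -0.487901, cos φ = 0.872899, sin λ = 0.619165, cos λ = 0.785261.
ΔU = cos φ cos λ·ΔX + cos φ sin λ·ΔY + sin φ·ΔZ = (0.872899)(0.785261)(35) + (0.872899)(0.619165)(-390) + (-0.487901)(2) = -187.77 m.

ΔU = -188 m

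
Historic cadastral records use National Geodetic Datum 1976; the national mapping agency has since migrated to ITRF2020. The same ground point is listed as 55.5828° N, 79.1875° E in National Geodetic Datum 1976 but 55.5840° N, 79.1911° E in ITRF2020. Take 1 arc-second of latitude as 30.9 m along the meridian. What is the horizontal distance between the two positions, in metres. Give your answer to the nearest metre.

263 m

Δφ = 55.5840° − 55.5828° = +0.0012°; Δλ = 79.1911° − 79.1875° = +0.0036°.
1° of latitude = 3600 × 30.90 = 111240 m.
ΔN = Δφ × 111240 = 133.5 m; ΔE = Δλ × 111240 × cos(55.5828°) = +0.0036 × 111240 × 0.565215 = 226.3 m.
Distance = √(ΔE² + ΔN²) = √(226.3² + 133.5²) = 262.8 m.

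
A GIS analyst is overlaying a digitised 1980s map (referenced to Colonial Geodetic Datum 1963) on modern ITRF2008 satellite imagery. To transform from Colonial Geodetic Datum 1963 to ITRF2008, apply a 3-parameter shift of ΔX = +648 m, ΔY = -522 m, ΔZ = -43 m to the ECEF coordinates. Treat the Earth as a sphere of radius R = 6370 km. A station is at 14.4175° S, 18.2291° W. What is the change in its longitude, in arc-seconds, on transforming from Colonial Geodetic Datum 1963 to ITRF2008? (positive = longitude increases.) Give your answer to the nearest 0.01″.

sin φ = -0.248986, cos φ = 0.968507, sin λ = -0.312817, cos λ = 0.949813.
East component: ΔE = −sin λ·ΔX + cos λ·ΔY = −(-0.312817)(648) + (0.949813)(-522) = -293.10 m.
1° of latitude spans πR/180 = 111177 m; at latitude φ, 1° of longitude spans that × cos φ = 107676.2 m, so Δλ = -293.10 / 107676.2 × 3600 = -9.799″.

Δλ = -9.80″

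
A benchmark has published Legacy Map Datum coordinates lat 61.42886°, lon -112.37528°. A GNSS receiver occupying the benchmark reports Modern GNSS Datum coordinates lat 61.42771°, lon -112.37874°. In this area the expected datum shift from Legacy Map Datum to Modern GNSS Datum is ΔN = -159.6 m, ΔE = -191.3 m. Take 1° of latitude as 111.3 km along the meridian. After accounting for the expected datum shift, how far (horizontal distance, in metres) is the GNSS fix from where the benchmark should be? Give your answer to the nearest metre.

32 m

Observed coordinate differences: Δφ = -0.00115°, Δλ = -0.00346°.
Converting to metres (1° lat = 111300 m, cos φ = 0.478250): observed ΔN = -128.0 m, observed ΔE = -184.2 m.
Subtracting the expected shift leaves a residual of -128.0 − (-159.6) = 31.6 m north and -184.2 − (-191.3) = 7.1 m east.
Residual distance = √(31.6² + 7.1²) = 32.4 m.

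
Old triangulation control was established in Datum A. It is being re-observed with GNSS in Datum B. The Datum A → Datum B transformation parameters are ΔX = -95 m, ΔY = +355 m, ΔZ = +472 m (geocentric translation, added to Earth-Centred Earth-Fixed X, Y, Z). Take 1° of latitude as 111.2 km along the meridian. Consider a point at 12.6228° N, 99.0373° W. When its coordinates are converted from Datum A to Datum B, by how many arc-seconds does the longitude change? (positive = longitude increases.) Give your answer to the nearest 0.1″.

sin φ = 0.218532, cos φ = 0.975830, sin λ = -0.987586, cos λ = -0.157077.
East component: ΔE = −sin λ·ΔX + cos λ·ΔY = −(-0.987586)(-95) + (-0.157077)(355) = -149.58 m.
1° of latitude spans 111200 m; at latitude φ, 1° of longitude spans that × cos φ = 108512.3 m, so Δλ = -149.58 / 108512.3 × 3600 = -4.963″.

Δλ = -5.0″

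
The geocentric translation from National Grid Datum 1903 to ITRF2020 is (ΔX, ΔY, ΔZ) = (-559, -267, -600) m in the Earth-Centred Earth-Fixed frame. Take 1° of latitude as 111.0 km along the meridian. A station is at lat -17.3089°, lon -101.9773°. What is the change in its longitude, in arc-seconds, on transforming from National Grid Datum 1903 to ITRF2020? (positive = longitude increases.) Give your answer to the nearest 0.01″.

Δλ = -16.69″

sin φ = -0.297523, cos φ = 0.954715, sin λ = -0.978230, cos λ = -0.207524.
East component: ΔE = −sin λ·ΔX + cos λ·ΔY = −(-0.978230)(-559) + (-0.207524)(-267) = -491.42 m.
1° of latitude spans 111000 m; at latitude φ, 1° of longitude spans that × cos φ = 105973.3 m, so Δλ = -491.42 / 105973.3 × 3600 = -16.694″.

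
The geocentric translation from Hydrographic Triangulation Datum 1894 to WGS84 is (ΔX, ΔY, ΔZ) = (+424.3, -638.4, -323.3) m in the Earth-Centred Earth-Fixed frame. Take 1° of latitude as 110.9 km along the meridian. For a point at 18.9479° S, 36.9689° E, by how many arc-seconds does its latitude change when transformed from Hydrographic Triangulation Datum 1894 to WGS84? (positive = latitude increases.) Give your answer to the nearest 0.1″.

Δφ = -10.4″

sin φ = -0.324708, cos φ = 0.945814, sin λ = 0.601381, cos λ = 0.798962.
North component: ΔN = −sin φ cos λ·ΔX − sin φ sin λ·ΔY + cos φ·ΔZ = −(-0.324708)(0.798962)(424.3) − (-0.324708)(0.601381)(-638.4) + (0.945814)(-323.3) = -320.37 m.
1° of latitude spans 110900 m, so Δφ = -320.37 / 110900 × 3600 = -10.400″.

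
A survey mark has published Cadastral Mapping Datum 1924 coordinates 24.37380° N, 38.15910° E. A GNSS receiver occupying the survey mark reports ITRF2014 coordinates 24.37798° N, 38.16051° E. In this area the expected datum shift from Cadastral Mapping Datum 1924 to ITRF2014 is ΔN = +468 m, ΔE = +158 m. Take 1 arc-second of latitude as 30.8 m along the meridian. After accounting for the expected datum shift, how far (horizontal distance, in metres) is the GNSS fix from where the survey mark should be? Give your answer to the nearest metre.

Observed coordinate differences: Δφ = +0.00418°, Δλ = +0.00141°.
Converting to metres (1° lat = 110880 m, cos φ = 0.910872): observed ΔN = 463.5 m, observed ΔE = 142.4 m.
Subtracting the expected shift leaves a residual of 463.5 − (468) = -4.5 m north and 142.4 − (158) = -15.6 m east.
Residual distance = √((-4.5)² + (-15.6)²) = 16.2 m.

16 m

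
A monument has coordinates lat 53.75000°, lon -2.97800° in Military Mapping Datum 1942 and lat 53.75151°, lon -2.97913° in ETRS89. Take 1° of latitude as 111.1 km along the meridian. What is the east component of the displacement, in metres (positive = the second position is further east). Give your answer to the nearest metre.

ΔE = -74 m

Δφ = 53.75151° − 53.75000° = +0.00151°; Δλ = -2.97913° − -2.97800° = -0.00113°.
ΔN = Δφ × 111100 = 167.8 m; ΔE = Δλ × 111100 × cos(53.75000°) = -0.00113 × 111100 × 0.591310 = -74.2 m.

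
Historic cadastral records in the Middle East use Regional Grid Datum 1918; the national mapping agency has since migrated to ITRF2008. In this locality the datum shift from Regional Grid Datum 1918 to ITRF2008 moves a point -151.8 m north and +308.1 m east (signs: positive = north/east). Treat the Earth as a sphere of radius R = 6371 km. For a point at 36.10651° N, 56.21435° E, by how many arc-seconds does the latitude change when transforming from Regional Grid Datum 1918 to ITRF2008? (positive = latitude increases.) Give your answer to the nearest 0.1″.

Δφ = -4.9″

On a sphere of radius R, 1 rad of latitude = R, so Δφ = ΔN / R = -151.8 / 6371000 = -2.3827e-05 rad = -4.915″.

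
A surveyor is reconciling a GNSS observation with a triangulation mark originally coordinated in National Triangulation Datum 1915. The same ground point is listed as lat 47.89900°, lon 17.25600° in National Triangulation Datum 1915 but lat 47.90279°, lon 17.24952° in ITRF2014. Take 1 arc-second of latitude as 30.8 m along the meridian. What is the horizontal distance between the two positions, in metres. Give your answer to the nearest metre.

639 m

Δφ = 47.90279° − 47.89900° = +0.00379°; Δλ = 17.24952° − 17.25600° = -0.00648°.
1° of latitude = 3600 × 30.80 = 110880 m.
ΔN = Δφ × 110880 = 420.2 m; ΔE = Δλ × 110880 × cos(47.89900°) = -0.00648 × 110880 × 0.670440 = -481.7 m.
Distance = √(ΔE² + ΔN²) = √((-481.7)² + 420.2²) = 639.3 m.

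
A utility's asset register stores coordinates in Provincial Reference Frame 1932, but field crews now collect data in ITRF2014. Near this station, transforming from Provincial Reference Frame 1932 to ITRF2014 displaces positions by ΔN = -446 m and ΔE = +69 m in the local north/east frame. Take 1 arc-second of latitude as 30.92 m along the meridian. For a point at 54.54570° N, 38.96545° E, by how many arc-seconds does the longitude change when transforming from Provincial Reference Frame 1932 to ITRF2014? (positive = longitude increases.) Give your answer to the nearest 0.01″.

At latitude 54.54570°, cos φ = 0.580053.
1″ of longitude at this latitude = 30.92 × cos φ = 17.9353 m, so Δλ = 69.0 / 17.9353 = 3.847″.

Δλ = 3.85″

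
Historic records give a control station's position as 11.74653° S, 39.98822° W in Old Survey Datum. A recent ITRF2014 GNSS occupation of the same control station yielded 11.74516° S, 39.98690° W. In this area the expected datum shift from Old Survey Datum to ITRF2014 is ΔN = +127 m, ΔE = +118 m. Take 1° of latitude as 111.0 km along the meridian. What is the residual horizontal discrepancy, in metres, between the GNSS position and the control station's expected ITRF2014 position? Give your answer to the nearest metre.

Observed coordinate differences: Δφ = +0.00137°, Δλ = +0.00132°.
Converting to metres (1° lat = 111000 m, cos φ = 0.979058): observed ΔN = 152.1 m, observed ΔE = 143.5 m.
Subtracting the expected shift leaves a residual of 152.1 − (127) = 25.1 m north and 143.5 − (118) = 25.5 m east.
Residual distance = √(25.1² + 25.5²) = 35.7 m.

36 m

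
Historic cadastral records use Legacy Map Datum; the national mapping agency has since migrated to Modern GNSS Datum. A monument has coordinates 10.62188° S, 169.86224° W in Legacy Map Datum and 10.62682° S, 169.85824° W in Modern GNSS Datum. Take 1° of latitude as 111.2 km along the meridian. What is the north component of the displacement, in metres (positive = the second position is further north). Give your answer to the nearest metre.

Δφ = -10.62682° − -10.62188° = -0.00494°; Δλ = -169.85824° − -169.86224° = +0.00400°.
ΔN = Δφ × 111200 = -549.3 m; ΔE = Δλ × 111200 × cos(-10.62188°) = +0.00400 × 111200 × 0.982865 = 437.2 m.

ΔN = -549 m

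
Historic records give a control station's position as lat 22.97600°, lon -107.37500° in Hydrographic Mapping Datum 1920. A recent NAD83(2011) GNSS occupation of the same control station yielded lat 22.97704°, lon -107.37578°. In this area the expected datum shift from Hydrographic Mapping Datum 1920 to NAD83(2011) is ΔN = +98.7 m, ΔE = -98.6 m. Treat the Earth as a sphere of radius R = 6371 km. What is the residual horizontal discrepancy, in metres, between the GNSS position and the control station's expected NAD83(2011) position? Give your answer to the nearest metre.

25 m

Observed coordinate differences: Δφ = +0.00104°, Δλ = -0.00078°.
Converting to metres (1° lat = 111195 m, cos φ = 0.920668): observed ΔN = 115.6 m, observed ΔE = -79.9 m.
Subtracting the expected shift leaves a residual of 115.6 − (98.7) = 16.9 m north and -79.9 − (-98.6) = 18.7 m east.
Residual distance = √(16.9² + 18.7²) = 25.3 m.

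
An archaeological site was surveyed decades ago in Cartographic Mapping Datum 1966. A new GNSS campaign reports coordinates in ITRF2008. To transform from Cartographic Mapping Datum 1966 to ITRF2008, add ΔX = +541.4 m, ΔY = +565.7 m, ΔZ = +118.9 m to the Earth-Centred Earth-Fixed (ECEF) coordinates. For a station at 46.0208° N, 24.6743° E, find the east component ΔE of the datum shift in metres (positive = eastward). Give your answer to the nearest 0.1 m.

ΔE = 288.0 m

The local east axis at (φ, λ) is (−sin λ, cos λ, 0), so ΔE = −sin(24.6743°)·541.4 + cos(24.6743°)·565.7 = 288.04 m.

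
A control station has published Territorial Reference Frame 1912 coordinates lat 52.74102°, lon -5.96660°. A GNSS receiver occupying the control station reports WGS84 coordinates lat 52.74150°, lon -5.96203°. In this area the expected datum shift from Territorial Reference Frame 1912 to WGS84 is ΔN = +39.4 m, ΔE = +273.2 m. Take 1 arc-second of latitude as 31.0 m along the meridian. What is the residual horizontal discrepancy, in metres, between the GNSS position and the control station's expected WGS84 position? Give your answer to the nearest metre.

Observed coordinate differences: Δφ = +0.00048°, Δλ = +0.00457°.
Converting to metres (1° lat = 111600 m, cos φ = 0.605419): observed ΔN = 53.6 m, observed ΔE = 308.8 m.
Subtracting the expected shift leaves a residual of 53.6 − (39.4) = 14.2 m north and 308.8 − (273.2) = 35.6 m east.
Residual distance = √(14.2² + 35.6²) = 38.3 m.

38 m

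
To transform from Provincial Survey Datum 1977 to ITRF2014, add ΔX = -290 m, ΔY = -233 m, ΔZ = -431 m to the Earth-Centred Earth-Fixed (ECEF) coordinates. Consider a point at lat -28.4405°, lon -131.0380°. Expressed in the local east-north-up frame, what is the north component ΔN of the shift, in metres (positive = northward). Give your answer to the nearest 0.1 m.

The local north axis is (−sin φ cos λ, −sin φ sin λ, cos φ), giving ΔN = 90.678 + 83.698 − 378.984 = -204.61 m.

ΔN = -204.6 m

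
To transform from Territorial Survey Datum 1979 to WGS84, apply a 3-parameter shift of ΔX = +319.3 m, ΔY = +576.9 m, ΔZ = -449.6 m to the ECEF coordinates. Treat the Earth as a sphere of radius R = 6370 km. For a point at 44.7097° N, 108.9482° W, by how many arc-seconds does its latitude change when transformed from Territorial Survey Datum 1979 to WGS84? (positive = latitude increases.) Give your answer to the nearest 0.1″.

sin φ = 0.703515, cos φ = 0.710680, sin λ = -0.945813, cos λ = -0.324713.
North component: ΔN = −sin φ cos λ·ΔX − sin φ sin λ·ΔY + cos φ·ΔZ = −(0.703515)(-0.324713)(319.3) − (0.703515)(-0.945813)(576.9) + (0.710680)(-449.6) = 137.28 m.
1° of latitude spans πR/180 = 111177 m, so Δφ = 137.28 / 111177 × 3600 = 4.445″.

Δφ = 4.4″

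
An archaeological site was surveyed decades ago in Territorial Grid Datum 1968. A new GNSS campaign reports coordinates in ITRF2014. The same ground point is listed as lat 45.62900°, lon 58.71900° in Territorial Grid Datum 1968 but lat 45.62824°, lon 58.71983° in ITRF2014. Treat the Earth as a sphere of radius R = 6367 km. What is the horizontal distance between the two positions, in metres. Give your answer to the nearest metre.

106 m

Δφ = 45.62824° − 45.62900° = -0.00076°; Δλ = 58.71983° − 58.71900° = +0.00083°.
1° along a meridian = πR/180 = 111125 m.
ΔN = Δφ × 111125 = -84.5 m; ΔE = Δλ × 111125 × cos(45.62900°) = +0.00083 × 111125 × 0.699302 = 64.5 m.
Distance = √(ΔE² + ΔN²) = √(64.5² + (-84.5)²) = 106.3 m.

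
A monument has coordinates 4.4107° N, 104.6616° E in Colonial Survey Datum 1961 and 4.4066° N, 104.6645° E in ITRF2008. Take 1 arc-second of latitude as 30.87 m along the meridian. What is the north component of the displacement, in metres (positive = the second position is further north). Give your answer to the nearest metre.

Δφ = 4.4066° − 4.4107° = -0.0041°; Δλ = 104.6645° − 104.6616° = +0.0029°.
1° of latitude = 3600 × 30.87 = 111132 m.
ΔN = Δφ × 111132 = -455.6 m; ΔE = Δλ × 111132 × cos(4.4107°) = +0.0029 × 111132 × 0.997038 = 321.3 m.

ΔN = -456 m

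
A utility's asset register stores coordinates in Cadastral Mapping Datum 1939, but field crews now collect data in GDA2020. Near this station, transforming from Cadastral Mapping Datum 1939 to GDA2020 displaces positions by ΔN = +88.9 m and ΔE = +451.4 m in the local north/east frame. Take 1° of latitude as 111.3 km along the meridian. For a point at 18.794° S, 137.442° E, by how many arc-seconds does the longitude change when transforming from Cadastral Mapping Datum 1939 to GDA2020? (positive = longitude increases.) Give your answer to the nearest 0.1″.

Δλ = 15.4″

At latitude -18.794°, cos φ = 0.946683.
1° of longitude at this latitude = 111.3 × cos φ = 105.37 km, so Δλ = 451.4 / 105365.8 = 0.0042841° = 15.423″.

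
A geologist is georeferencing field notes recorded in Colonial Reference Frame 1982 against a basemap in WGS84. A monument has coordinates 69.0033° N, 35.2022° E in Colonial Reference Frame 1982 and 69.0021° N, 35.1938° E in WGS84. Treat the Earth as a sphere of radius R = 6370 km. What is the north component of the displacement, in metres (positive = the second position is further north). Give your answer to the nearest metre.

ΔN = -133 m

Δφ = 69.0021° − 69.0033° = -0.0012°; Δλ = 35.1938° − 35.2022° = -0.0084°.
1° along a meridian = πR/180 = 111177 m.
ΔN = Δφ × 111177 = -133.4 m; ΔE = Δλ × 111177 × cos(69.0033°) = -0.0084 × 111177 × 0.358314 = -334.6 m.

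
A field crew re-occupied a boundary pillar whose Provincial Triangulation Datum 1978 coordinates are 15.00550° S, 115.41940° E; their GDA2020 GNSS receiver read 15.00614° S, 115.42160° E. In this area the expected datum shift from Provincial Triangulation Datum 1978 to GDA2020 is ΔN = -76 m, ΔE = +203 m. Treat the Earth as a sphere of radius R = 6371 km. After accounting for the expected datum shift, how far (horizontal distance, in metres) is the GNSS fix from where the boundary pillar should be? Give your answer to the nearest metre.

34 m

Observed coordinate differences: Δφ = -0.00064°, Δλ = +0.00220°.
Converting to metres (1° lat = 111195 m, cos φ = 0.965901): observed ΔN = -71.2 m, observed ΔE = 236.3 m.
Subtracting the expected shift leaves a residual of -71.2 − (-76) = 4.8 m north and 236.3 − (203) = 33.3 m east.
Residual distance = √(4.8² + 33.3²) = 33.6 m.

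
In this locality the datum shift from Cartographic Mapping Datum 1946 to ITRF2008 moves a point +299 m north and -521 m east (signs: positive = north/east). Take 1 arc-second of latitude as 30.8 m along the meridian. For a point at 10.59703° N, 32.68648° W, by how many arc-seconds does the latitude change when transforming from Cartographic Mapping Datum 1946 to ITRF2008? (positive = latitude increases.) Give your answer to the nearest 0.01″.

Δφ = 9.71″

1″ of latitude = 30.80 m, so Δφ = 299.0 / 30.80 = 9.708″.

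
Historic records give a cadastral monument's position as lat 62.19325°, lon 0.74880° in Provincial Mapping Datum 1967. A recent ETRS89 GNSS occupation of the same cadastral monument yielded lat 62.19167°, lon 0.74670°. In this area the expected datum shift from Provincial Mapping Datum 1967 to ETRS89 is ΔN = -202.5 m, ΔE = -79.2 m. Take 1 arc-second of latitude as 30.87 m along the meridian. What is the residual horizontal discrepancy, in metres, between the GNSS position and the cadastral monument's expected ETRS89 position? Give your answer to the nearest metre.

Observed coordinate differences: Δφ = -0.00158°, Δλ = -0.00210°.
Converting to metres (1° lat = 111132 m, cos φ = 0.466491): observed ΔN = -175.6 m, observed ΔE = -108.9 m.
Subtracting the expected shift leaves a residual of -175.6 − (-202.5) = 26.9 m north and -108.9 − (-79.2) = -29.7 m east.
Residual distance = √(26.9² + (-29.7)²) = 40.1 m.

40 m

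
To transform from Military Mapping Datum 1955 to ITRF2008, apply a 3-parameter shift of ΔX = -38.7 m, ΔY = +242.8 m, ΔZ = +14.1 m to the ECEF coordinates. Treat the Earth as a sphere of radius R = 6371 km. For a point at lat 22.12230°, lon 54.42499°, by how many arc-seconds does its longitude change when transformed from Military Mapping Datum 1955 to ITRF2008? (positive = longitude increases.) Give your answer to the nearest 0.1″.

sin φ = 0.376585, cos φ = 0.926382, sin λ = 0.813355, cos λ = 0.581768.
East component: ΔE = −sin λ·ΔX + cos λ·ΔY = −(0.813355)(-38.7) + (0.581768)(242.8) = 172.73 m.
1° of latitude spans πR/180 = 111195 m; at latitude φ, 1° of longitude spans that × cos φ = 103009.0 m, so Δλ = 172.73 / 103009.0 × 3600 = 6.037″.

Δλ = 6.0″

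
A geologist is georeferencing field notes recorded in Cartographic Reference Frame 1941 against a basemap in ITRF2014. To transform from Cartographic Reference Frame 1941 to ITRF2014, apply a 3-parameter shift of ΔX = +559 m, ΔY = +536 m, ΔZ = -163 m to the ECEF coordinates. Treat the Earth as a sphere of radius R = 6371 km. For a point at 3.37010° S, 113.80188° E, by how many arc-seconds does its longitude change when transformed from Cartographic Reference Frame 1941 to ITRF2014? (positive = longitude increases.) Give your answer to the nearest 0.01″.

sin φ = -0.058785, cos φ = 0.998271, sin λ = 0.914946, cos λ = -0.403575.
East component: ΔE = −sin λ·ΔX + cos λ·ΔY = −(0.914946)(559) + (-0.403575)(536) = -727.77 m.
1° of latitude spans πR/180 = 111195 m; at latitude φ, 1° of longitude spans that × cos φ = 111002.6 m, so Δλ = -727.77 / 111002.6 × 3600 = -23.603″.

Δλ = -23.60″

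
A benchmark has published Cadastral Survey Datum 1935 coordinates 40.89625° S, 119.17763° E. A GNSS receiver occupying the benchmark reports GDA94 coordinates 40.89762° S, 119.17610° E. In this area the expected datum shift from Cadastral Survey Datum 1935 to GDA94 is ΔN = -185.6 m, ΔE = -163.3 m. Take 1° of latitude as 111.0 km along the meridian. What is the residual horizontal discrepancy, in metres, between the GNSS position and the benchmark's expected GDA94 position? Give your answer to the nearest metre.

Observed coordinate differences: Δφ = -0.00137°, Δλ = -0.00153°.
Converting to metres (1° lat = 111000 m, cos φ = 0.755896): observed ΔN = -152.1 m, observed ΔE = -128.4 m.
Subtracting the expected shift leaves a residual of -152.1 − (-185.6) = 33.5 m north and -128.4 − (-163.3) = 34.9 m east.
Residual distance = √(33.5² + 34.9²) = 48.4 m.

48 m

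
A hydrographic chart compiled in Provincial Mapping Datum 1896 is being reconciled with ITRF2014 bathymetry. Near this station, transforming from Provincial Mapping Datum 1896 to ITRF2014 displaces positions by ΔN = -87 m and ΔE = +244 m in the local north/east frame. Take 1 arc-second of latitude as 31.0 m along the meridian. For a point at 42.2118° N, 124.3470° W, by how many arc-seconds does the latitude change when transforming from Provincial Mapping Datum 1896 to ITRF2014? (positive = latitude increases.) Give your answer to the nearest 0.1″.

Δφ = -2.8″

1″ of latitude = 31.00 m, so Δφ = -87.0 / 31.00 = -2.806″.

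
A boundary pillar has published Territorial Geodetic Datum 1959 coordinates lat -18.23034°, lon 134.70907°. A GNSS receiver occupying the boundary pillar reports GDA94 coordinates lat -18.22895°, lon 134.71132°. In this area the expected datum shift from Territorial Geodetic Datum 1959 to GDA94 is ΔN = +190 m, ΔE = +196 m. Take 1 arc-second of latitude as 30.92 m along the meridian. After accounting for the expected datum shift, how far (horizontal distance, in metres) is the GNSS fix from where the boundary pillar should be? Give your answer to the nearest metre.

Observed coordinate differences: Δφ = +0.00139°, Δλ = +0.00225°.
Converting to metres (1° lat = 111312 m, cos φ = 0.949807): observed ΔN = 154.7 m, observed ΔE = 237.9 m.
Subtracting the expected shift leaves a residual of 154.7 − (190) = -35.3 m north and 237.9 − (196) = 41.9 m east.
Residual distance = √((-35.3)² + 41.9²) = 54.8 m.

55 m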